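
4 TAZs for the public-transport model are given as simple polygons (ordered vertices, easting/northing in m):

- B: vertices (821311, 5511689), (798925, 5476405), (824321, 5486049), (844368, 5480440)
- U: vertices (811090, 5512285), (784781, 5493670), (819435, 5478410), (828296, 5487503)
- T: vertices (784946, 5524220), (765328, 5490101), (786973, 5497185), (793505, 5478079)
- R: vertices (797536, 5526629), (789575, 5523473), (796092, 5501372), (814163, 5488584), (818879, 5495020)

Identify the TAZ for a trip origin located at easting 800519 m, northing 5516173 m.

R

Cast a ray rightward from (800519, 5516173). For each polygon, the edges (by vertex number in listed order) whose endpoints lie on opposite sides of northing = 5516173, where each meets that height, and whether that is right or left of the point:
B: no edge straddles that height → 0 crossings.
U: no edge straddles that height → 0 crossings.
T: 1–2 at easting≈780319.1 (left), 4–1 at easting≈786438.7 (left) → 0 crossings.
R: 2–3 at easting≈791727.6 (left), 5–1 at easting≈804596.1 (right) → 1 crossing.
Only R has an odd count, so the point is inside R.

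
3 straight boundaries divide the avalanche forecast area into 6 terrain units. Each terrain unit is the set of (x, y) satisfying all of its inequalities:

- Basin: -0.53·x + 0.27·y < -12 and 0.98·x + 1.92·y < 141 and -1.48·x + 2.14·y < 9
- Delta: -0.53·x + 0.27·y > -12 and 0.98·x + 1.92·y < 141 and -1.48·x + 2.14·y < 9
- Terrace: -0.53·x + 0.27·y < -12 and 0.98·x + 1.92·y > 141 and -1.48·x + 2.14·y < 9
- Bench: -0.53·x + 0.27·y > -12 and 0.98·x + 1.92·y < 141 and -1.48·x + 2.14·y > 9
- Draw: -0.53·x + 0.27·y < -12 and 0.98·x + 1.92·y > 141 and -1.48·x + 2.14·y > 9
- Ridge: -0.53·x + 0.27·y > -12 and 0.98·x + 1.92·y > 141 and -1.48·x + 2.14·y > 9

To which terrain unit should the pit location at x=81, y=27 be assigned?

-0.53·81 + 0.27·27 = -35.640, which is < -12
0.98·81 + 1.92·27 = 131.220, which is < 141
-1.48·81 + 2.14·27 = -62.100, which is < 9
This sign pattern matches Basin.

Basin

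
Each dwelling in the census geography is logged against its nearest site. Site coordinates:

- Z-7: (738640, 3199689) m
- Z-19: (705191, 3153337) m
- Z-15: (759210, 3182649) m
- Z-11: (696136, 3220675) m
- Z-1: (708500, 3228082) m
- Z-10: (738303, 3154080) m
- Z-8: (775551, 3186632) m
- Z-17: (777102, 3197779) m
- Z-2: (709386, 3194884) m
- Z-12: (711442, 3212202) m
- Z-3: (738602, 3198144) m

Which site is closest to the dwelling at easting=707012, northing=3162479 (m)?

Squared distances to each site:
Z-7: 2384914484.000; Z-19: 86892205.000; Z-15: 3131460104.000; Z-11: 3505061792.000; Z-1: 4305967753.000; Z-10: 1049669882.000; Z-8: 5280961930.000; Z-17: 6158698100.000; Z-2: 1055719901.000; Z-12: 2492001629.000; Z-3: 2269920325.000.
Minimum at Z-19.

Z-19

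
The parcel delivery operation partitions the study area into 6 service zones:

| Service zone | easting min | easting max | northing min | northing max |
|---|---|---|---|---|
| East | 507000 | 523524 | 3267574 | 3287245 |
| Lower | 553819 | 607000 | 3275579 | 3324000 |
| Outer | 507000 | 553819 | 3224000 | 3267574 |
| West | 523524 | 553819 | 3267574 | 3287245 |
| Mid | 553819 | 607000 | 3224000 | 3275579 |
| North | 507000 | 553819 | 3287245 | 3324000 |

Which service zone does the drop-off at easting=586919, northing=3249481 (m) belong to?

Mid

The point has easting = 586919 and northing = 3249481.
Only Mid satisfies 553819 ≤ easting ≤ 607000 and 3224000 ≤ northing ≤ 3275579.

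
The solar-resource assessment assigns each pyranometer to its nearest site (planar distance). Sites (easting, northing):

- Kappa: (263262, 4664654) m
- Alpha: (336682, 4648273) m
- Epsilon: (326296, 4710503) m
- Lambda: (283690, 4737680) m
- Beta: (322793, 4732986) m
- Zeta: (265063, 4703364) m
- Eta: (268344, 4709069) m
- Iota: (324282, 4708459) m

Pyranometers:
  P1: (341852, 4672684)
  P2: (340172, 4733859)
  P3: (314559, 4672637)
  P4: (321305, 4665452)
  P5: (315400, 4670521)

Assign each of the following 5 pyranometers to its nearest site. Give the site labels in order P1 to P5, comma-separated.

Alpha, Beta, Alpha, Alpha, Alpha

P1 → Alpha (d²=622625821.00)
P2 → Beta (d²=302791770.00)
P3 → Alpha (d²=1083031625.00)
P4 → Alpha (d²=531570170.00)
P5 → Alpha (d²=947897028.00)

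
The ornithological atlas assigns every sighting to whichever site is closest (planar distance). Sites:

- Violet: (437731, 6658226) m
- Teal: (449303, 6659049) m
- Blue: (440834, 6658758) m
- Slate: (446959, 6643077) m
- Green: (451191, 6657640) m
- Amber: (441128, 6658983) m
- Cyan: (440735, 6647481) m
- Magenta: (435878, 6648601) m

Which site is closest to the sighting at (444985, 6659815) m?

Squared distances to each site:
Violet: 55145437.000; Teal: 19231880.000; Blue: 18348050.000; Slate: 284057320.000; Green: 43245061.000; Amber: 15568673.000; Cyan: 170190056.000; Magenta: 208691245.000.
Minimum at Amber.

Amber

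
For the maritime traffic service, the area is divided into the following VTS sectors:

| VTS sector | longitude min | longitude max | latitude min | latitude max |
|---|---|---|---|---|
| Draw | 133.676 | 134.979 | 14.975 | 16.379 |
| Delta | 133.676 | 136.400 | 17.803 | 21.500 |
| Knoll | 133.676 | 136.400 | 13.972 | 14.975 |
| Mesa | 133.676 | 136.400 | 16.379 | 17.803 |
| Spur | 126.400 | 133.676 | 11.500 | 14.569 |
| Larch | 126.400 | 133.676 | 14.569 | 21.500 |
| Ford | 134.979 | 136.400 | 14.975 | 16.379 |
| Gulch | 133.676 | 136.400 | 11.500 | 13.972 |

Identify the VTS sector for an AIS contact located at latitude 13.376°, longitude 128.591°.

The point has longitude = 128.591 and latitude = 13.376.
Only Spur satisfies 126.400 ≤ longitude ≤ 133.676 and 11.500 ≤ latitude ≤ 14.569.

Spur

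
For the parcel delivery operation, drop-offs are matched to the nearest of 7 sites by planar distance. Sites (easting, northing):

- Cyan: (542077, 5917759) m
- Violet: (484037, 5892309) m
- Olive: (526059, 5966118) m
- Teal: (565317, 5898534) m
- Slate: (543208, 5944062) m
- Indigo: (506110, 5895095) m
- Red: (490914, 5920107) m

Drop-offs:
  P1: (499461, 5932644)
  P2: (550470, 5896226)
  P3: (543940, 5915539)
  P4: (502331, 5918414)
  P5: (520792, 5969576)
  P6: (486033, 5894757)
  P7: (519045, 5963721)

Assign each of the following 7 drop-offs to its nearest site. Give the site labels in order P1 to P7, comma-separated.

Red, Teal, Cyan, Red, Olive, Violet, Olive

P1 → Red (d²=230227578.00)
P2 → Teal (d²=225760273.00)
P3 → Cyan (d²=8399169.00)
P4 → Red (d²=133214138.00)
P5 → Olive (d²=39699053.00)
P6 → Violet (d²=9976720.00)
P7 → Olive (d²=54941805.00)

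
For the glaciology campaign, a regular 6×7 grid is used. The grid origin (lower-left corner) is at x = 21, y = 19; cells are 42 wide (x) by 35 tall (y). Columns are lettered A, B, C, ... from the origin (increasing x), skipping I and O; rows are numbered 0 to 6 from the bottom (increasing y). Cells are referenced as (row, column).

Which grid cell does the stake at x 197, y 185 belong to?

(4, E)

Column index: ⌊(197 − 21) / 42⌋ = ⌊4.190⌋ = 4 → column E
Row offset from origin: ⌊(185 − 19) / 35⌋ = ⌊4.743⌋ = 4 → row 4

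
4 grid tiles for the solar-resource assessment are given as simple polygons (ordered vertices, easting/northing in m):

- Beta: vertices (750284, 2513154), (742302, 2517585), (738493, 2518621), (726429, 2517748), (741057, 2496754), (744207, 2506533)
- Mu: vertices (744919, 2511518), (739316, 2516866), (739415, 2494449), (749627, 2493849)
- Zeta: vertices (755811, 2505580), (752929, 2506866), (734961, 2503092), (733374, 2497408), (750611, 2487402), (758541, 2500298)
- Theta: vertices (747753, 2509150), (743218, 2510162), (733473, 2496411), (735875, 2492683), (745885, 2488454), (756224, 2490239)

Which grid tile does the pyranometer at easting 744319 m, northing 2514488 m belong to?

Cast a ray rightward from (744319, 2514488). For each polygon, the edges (by vertex number in listed order) whose endpoints lie on opposite sides of northing = 2514488, where each meets that height, and whether that is right or left of the point:
Beta: 1–2 at easting≈747880.9 (right), 4–5 at easting≈728700.5 (left) → 1 crossing.
Mu: 1–2 at easting≈741807.4 (left), 2–3 at easting≈739326.5 (left) → 0 crossings.
Zeta: no edge straddles that height → 0 crossings.
Theta: no edge straddles that height → 0 crossings.
Only Beta has an odd count, so the point is inside Beta.

Beta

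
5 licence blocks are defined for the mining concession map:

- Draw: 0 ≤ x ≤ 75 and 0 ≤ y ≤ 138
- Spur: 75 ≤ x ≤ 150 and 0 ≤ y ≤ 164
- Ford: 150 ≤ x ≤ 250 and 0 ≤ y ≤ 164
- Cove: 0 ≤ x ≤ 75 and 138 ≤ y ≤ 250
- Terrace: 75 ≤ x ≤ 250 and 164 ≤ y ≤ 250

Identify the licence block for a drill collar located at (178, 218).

Terrace

The point has x = 178 and y = 218.
Only Terrace satisfies 75 ≤ x ≤ 250 and 164 ≤ y ≤ 250.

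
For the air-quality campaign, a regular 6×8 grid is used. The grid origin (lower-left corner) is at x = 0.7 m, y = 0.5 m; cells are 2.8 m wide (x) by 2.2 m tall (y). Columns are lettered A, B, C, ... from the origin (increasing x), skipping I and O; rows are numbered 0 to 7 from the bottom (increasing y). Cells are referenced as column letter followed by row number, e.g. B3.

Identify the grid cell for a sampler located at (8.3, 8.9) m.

Column index: ⌊(8.3 − 0.7) / 2.8⌋ = ⌊2.714⌋ = 2 → column C
Row offset from origin: ⌊(8.9 − 0.5) / 2.2⌋ = ⌊3.818⌋ = 3 → row 3

C3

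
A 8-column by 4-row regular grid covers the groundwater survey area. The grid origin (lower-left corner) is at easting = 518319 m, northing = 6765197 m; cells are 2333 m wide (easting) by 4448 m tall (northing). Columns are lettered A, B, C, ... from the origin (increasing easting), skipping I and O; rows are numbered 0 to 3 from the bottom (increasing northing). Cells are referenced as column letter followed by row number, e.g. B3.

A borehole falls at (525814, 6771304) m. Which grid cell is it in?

D1

Column index: ⌊(525814 − 518319) / 2333⌋ = ⌊3.213⌋ = 3 → column D
Row offset from origin: ⌊(6771304 − 6765197) / 4448⌋ = ⌊1.373⌋ = 1 → row 1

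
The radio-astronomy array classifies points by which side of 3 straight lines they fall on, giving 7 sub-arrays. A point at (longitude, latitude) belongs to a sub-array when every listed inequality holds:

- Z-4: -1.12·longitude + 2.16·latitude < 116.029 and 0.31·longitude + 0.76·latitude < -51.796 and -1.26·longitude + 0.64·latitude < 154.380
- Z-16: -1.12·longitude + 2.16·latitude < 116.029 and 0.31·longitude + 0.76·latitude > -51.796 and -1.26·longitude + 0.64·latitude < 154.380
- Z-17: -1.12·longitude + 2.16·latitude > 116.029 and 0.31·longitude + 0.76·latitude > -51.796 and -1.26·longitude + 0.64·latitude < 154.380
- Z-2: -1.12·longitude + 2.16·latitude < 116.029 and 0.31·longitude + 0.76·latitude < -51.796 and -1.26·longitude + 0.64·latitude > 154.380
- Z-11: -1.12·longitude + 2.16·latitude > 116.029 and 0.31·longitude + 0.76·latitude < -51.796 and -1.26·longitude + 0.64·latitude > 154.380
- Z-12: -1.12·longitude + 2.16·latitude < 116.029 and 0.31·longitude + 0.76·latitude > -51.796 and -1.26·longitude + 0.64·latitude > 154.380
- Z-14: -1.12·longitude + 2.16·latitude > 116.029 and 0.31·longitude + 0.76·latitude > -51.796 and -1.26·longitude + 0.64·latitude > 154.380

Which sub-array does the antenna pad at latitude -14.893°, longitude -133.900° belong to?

Z-11

-1.12·-133.900 + 2.16·-14.893 = 117.799, which is > 116.029
0.31·-133.900 + 0.76·-14.893 = -52.828, which is < -51.796
-1.26·-133.900 + 0.64·-14.893 = 159.182, which is > 154.380
This sign pattern matches Z-11.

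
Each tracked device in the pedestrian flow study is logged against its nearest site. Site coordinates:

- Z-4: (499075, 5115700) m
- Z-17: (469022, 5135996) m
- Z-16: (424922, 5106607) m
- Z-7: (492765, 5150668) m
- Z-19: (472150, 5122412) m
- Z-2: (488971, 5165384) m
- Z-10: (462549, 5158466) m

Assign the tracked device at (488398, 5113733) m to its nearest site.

Squared distances to each site:
Z-4: 117867418.000; Z-17: 871070545.000; Z-16: 4079982452.000; Z-7: 1383264914.000; Z-19: 339322545.000; Z-2: 2668154130.000; Z-10: 2669212090.000.
Minimum at Z-4.

Z-4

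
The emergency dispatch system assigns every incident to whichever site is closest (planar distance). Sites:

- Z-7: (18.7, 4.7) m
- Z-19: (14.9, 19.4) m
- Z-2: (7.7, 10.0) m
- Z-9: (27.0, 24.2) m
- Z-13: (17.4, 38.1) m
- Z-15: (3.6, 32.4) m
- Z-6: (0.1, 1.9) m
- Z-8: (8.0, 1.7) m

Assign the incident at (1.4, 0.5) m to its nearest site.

Squared distances to each site:
Z-7: 316.930; Z-19: 539.460; Z-2: 129.940; Z-9: 1217.050; Z-13: 1669.760; Z-15: 1022.450; Z-6: 3.650; Z-8: 45.000.
Minimum at Z-6.

Z-6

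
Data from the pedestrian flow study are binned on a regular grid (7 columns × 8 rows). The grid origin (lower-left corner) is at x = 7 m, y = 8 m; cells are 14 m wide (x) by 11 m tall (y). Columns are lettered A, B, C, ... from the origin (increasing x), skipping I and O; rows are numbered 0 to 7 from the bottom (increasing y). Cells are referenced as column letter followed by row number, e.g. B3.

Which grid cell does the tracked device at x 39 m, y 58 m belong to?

C4

Column index: ⌊(39 − 7) / 14⌋ = ⌊2.286⌋ = 2 → column C
Row offset from origin: ⌊(58 − 8) / 11⌋ = ⌊4.545⌋ = 4 → row 4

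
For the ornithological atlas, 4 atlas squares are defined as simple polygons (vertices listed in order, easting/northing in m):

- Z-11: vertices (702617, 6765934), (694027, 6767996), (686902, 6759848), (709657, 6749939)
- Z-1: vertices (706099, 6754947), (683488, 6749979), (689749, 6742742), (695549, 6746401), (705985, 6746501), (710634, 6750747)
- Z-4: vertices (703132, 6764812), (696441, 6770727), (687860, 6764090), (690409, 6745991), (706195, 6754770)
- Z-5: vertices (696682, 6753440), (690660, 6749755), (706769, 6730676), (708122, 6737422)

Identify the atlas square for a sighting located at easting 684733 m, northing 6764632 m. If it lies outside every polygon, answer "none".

none

Cast a ray rightward from (684733, 6764632). For each polygon, the edges (by vertex number in listed order) whose endpoints lie on opposite sides of northing = 6764632, where each meets that height, and whether that is right or left of the point:
Z-11: 2–3 at easting≈691085.4 (right), 4–1 at easting≈703190.1 (right) → 2 crossings.
Z-1: no edge straddles that height → 0 crossings.
Z-4: 2–3 at easting≈688560.8 (right), 5–1 at easting≈703186.9 (right) → 2 crossings.
Z-5: no edge straddles that height → 0 crossings.
All counts are even, so the point lies outside every listed polygon.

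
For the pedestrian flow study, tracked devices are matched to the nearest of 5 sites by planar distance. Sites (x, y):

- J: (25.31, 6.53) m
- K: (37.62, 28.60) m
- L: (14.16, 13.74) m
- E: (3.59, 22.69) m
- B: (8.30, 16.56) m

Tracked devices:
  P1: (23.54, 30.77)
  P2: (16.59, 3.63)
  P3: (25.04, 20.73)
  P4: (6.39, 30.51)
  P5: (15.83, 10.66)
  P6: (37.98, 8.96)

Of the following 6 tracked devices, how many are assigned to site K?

P1 → K
P2 → J
P3 → L
P4 → E
P5 → L
P6 → J
1 of the 6 goes to K.

1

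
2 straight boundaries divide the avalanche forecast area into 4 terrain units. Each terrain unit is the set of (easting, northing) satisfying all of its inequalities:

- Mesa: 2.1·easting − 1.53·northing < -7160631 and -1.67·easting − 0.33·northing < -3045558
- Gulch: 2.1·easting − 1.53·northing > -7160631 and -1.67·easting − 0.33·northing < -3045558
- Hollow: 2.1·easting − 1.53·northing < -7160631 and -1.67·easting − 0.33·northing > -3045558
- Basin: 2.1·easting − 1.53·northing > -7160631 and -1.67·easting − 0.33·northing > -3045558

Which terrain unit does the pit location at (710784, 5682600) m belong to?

Mesa

2.1·710784 − 1.53·5682600 = -7201731.600, which is < -7160631
-1.67·710784 − 0.33·5682600 = -3062267.280, which is < -3045558
This sign pattern matches Mesa.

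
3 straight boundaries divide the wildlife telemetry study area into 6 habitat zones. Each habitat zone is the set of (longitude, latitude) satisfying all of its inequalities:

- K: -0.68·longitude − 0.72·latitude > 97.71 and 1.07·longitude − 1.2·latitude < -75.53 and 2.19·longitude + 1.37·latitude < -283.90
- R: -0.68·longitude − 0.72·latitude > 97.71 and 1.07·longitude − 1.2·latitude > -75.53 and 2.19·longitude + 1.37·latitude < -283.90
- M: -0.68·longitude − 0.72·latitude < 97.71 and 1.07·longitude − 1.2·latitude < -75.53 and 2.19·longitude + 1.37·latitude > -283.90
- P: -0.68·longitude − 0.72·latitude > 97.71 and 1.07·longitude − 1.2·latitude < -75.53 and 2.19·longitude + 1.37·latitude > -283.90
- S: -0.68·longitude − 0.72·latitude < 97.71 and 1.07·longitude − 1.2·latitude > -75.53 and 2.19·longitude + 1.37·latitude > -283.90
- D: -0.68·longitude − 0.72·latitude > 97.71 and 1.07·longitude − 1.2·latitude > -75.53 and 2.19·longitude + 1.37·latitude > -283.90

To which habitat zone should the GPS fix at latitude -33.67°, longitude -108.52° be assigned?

P

-0.68·-108.52 − 0.72·-33.67 = 98.036, which is > 97.71
1.07·-108.52 − 1.2·-33.67 = -75.712, which is < -75.53
2.19·-108.52 + 1.37·-33.67 = -283.787, which is > -283.90
This sign pattern matches P.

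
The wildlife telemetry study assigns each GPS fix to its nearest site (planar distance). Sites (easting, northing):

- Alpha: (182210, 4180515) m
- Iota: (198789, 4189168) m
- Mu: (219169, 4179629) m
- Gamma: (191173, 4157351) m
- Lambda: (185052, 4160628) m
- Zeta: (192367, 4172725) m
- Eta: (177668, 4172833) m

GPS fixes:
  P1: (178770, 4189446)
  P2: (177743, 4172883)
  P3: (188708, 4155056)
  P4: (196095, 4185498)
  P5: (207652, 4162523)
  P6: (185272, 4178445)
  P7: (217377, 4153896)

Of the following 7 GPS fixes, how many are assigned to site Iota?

1

P1 → Alpha
P2 → Eta
P3 → Gamma
P4 → Iota
P5 → Gamma
P6 → Alpha
P7 → Mu
1 of the 7 goes to Iota.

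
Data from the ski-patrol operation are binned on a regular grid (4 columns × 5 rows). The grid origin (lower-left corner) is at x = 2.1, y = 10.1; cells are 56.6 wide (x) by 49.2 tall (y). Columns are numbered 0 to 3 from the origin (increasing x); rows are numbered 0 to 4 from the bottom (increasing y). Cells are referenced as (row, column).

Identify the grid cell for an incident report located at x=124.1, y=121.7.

(2, 2)

Column index: ⌊(124.1 − 2.1) / 56.6⌋ = ⌊2.155⌋ = 2
Row offset from origin: ⌊(121.7 − 10.1) / 49.2⌋ = ⌊2.268⌋ = 2 → row 2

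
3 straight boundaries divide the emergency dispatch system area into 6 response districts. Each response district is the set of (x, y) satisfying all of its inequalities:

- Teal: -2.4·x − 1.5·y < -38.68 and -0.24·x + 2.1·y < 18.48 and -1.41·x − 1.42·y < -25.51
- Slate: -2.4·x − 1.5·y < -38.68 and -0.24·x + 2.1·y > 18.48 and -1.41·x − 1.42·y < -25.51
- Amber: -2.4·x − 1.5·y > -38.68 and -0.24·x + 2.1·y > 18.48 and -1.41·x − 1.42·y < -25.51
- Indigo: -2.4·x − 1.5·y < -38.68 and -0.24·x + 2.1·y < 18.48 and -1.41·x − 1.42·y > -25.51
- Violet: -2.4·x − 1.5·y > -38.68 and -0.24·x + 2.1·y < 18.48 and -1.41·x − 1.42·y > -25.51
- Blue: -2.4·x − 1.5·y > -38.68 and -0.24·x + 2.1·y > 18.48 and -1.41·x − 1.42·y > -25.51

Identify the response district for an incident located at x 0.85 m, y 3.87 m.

-2.4·0.85 − 1.5·3.87 = -7.845, which is > -38.68
-0.24·0.85 + 2.1·3.87 = 7.923, which is < 18.48
-1.41·0.85 − 1.42·3.87 = -6.694, which is > -25.51
This sign pattern matches Violet.

Violet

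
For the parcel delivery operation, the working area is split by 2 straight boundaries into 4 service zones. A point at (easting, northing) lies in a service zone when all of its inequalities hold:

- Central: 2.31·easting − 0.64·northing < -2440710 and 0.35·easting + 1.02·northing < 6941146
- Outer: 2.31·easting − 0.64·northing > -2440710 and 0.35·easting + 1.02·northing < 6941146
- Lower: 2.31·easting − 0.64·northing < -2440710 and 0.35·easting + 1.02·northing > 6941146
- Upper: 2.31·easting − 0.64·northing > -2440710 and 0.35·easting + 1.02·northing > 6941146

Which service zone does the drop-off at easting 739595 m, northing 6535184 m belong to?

2.31·739595 − 0.64·6535184 = -2474053.310, which is < -2440710
0.35·739595 + 1.02·6535184 = 6924745.930, which is < 6941146
This sign pattern matches Central.

Central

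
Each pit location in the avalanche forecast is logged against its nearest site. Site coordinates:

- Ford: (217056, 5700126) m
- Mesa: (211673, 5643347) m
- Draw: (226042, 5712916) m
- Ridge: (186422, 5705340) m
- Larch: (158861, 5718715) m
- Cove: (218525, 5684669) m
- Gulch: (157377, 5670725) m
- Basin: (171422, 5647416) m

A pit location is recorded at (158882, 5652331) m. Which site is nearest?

Squared distances to each site:
Ford: 5668576301.000; Mesa: 2867601937.000; Draw: 8181007825.000; Ridge: 3568405681.000; Larch: 4406835897.000; Cove: 4603033693.000; Gulch: 340604261.000; Basin: 181408825.000.
Minimum at Basin.

Basin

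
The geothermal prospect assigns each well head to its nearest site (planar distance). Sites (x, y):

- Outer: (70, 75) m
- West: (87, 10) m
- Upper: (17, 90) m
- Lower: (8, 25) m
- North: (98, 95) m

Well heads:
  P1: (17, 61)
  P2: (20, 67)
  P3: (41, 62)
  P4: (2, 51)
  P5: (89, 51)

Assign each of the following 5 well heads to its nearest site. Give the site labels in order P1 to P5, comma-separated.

Upper, Upper, Outer, Lower, Outer

P1 → Upper (d²=841.00)
P2 → Upper (d²=538.00)
P3 → Outer (d²=1010.00)
P4 → Lower (d²=712.00)
P5 → Outer (d²=937.00)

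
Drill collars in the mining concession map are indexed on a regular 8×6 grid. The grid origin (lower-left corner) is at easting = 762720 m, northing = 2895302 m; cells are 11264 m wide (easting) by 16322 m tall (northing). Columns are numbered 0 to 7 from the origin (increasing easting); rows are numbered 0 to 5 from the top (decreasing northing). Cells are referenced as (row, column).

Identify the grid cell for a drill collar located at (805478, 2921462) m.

(4, 3)

Column index: ⌊(805478 − 762720) / 11264⌋ = ⌊3.796⌋ = 3
Row offset from origin: ⌊(2921462 − 2895302) / 16322⌋ = ⌊1.603⌋ = 1 → row 4 (counted from top)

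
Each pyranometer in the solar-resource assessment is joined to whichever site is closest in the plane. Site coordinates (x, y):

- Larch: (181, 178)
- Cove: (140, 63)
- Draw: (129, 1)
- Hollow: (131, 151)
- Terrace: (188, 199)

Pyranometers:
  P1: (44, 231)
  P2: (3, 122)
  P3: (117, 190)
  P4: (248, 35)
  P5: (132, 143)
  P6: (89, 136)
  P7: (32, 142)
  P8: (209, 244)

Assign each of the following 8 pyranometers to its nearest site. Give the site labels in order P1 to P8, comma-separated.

P1 → Hollow (d²=13969.00)
P2 → Hollow (d²=17225.00)
P3 → Hollow (d²=1717.00)
P4 → Cove (d²=12448.00)
P5 → Hollow (d²=65.00)
P6 → Hollow (d²=1989.00)
P7 → Hollow (d²=9882.00)
P8 → Terrace (d²=2466.00)

Hollow, Hollow, Hollow, Cove, Hollow, Hollow, Hollow, Terrace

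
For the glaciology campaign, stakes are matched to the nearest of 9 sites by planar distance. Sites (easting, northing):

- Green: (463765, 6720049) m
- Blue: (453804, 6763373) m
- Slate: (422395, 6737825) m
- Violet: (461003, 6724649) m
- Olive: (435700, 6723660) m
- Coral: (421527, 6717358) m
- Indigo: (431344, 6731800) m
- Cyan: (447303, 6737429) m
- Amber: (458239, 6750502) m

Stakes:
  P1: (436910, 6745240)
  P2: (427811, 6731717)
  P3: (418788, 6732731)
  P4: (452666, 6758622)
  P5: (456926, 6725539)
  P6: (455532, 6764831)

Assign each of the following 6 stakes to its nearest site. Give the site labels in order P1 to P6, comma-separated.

Cyan, Indigo, Slate, Blue, Violet, Blue

P1 → Cyan (d²=169026170.00)
P2 → Indigo (d²=12488978.00)
P3 → Slate (d²=38959285.00)
P4 → Blue (d²=23867045.00)
P5 → Violet (d²=17414029.00)
P6 → Blue (d²=5111748.00)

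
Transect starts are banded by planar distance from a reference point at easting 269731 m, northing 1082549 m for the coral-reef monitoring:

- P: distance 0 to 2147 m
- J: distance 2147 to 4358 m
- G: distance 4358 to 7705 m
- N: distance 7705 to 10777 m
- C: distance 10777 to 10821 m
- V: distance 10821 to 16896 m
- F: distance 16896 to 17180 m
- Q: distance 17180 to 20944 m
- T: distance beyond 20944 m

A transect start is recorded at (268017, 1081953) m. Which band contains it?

P

Distance = √((268017−269731)² + (1081953−1082549)²) = √(2937796.000 + 355216.000) = 1814.666 m.
0 ≤ 1814.666 < 2147 → P.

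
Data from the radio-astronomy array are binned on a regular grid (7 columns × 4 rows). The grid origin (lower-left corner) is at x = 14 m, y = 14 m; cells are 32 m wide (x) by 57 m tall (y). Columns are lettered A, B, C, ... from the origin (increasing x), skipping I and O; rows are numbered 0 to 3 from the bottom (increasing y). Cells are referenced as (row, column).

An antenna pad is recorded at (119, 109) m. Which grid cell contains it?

Column index: ⌊(119 − 14) / 32⌋ = ⌊3.281⌋ = 3 → column D
Row offset from origin: ⌊(109 − 14) / 57⌋ = ⌊1.667⌋ = 1 → row 1

(1, D)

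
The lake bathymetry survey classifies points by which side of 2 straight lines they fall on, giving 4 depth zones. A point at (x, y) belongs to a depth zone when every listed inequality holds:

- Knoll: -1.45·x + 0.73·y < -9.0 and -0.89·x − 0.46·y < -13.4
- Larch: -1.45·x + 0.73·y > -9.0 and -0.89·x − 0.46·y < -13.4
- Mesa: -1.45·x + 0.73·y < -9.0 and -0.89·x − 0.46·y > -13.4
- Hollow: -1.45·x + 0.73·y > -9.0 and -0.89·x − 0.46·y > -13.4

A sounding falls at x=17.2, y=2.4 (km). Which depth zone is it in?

Knoll

-1.45·17.2 + 0.73·2.4 = -23.188, which is < -9.0
-0.89·17.2 − 0.46·2.4 = -16.412, which is < -13.4
This sign pattern matches Knoll.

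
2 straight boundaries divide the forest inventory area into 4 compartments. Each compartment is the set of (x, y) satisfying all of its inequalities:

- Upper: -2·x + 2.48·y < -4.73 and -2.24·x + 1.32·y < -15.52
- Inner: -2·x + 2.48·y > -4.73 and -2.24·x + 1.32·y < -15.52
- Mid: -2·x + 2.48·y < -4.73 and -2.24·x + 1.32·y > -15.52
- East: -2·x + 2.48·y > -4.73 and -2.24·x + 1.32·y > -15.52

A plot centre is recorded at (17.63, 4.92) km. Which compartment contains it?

Upper

-2·17.63 + 2.48·4.92 = -23.058, which is < -4.73
-2.24·17.63 + 1.32·4.92 = -32.997, which is < -15.52
This sign pattern matches Upper.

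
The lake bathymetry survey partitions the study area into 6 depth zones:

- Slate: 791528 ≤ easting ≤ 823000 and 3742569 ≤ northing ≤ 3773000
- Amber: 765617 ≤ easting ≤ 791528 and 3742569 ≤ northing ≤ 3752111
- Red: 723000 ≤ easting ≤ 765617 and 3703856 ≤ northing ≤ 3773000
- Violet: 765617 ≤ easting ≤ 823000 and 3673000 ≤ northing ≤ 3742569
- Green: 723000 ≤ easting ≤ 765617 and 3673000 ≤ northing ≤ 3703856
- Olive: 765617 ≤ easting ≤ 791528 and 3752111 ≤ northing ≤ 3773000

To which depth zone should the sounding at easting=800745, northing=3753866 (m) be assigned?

Slate

The point has easting = 800745 and northing = 3753866.
Only Slate satisfies 791528 ≤ easting ≤ 823000 and 3742569 ≤ northing ≤ 3773000.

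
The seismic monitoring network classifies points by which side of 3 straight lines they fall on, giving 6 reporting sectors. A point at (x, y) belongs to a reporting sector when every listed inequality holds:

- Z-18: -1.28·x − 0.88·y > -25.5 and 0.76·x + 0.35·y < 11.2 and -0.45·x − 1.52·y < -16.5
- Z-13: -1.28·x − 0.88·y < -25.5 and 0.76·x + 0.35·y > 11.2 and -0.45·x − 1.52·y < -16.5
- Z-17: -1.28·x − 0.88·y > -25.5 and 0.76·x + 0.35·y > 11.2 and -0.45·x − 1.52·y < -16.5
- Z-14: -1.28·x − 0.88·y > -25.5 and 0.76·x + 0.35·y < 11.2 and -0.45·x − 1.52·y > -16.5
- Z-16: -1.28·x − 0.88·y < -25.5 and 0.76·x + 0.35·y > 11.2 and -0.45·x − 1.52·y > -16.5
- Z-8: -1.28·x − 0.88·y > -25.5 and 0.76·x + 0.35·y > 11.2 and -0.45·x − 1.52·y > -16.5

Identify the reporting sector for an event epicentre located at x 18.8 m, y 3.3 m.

Z-16

-1.28·18.8 − 0.88·3.3 = -26.968, which is < -25.5
0.76·18.8 + 0.35·3.3 = 15.443, which is > 11.2
-0.45·18.8 − 1.52·3.3 = -13.476, which is > -16.5
This sign pattern matches Z-16.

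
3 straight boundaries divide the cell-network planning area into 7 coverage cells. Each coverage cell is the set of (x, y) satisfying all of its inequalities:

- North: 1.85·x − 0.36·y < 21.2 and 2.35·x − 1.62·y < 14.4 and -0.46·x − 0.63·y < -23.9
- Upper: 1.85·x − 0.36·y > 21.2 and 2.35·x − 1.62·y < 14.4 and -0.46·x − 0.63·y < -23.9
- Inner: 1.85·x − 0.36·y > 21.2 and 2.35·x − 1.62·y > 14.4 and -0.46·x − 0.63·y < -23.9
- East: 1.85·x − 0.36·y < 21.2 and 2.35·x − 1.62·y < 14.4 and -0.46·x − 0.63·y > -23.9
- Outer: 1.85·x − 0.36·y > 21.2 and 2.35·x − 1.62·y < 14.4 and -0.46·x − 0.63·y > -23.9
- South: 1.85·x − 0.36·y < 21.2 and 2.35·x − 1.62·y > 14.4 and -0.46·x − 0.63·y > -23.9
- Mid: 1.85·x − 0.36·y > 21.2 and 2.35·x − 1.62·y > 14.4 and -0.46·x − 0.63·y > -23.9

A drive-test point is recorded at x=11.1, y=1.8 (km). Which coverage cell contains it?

South

1.85·11.1 − 0.36·1.8 = 19.887, which is < 21.2
2.35·11.1 − 1.62·1.8 = 23.169, which is > 14.4
-0.46·11.1 − 0.63·1.8 = -6.240, which is > -23.9
This sign pattern matches South.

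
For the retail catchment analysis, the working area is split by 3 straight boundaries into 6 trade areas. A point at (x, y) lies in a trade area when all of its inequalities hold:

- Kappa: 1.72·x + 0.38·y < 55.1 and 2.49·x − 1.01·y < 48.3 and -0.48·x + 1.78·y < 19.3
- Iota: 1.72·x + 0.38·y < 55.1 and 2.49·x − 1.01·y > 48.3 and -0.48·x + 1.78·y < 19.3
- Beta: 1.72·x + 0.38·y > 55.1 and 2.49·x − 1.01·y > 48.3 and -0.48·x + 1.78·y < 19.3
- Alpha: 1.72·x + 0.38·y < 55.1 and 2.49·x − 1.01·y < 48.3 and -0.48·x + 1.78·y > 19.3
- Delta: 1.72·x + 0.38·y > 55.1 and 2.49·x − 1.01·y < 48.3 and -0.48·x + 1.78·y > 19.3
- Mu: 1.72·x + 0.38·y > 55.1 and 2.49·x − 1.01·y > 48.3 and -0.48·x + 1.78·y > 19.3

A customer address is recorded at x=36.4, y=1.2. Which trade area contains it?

1.72·36.4 + 0.38·1.2 = 63.064, which is > 55.1
2.49·36.4 − 1.01·1.2 = 89.424, which is > 48.3
-0.48·36.4 + 1.78·1.2 = -15.336, which is < 19.3
This sign pattern matches Beta.

Beta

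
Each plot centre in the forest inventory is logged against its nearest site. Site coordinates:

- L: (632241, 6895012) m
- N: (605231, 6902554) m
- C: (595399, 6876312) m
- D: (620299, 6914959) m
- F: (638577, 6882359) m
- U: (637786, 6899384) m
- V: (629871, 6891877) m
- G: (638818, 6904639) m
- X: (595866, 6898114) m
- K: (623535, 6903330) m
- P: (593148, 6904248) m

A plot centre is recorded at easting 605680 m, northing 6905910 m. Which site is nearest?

N

Squared distances to each site:
L: 824253125.000; N: 11464337.000; C: 981740565.000; D: 295599562.000; F: 1636862210.000; U: 1073383912.000; V: 782129570.000; G: 1099742485.000; X: 157092212.000; K: 325457425.000; P: 159813268.000.
Minimum at N.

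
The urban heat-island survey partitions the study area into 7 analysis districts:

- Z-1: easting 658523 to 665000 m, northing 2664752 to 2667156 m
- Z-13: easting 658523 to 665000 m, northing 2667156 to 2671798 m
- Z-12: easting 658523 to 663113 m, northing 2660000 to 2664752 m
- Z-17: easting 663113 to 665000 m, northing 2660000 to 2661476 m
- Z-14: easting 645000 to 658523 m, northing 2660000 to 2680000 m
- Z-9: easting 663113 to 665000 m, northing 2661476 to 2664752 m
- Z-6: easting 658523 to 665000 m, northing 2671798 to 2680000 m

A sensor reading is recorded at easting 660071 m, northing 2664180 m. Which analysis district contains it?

Z-12

The point has easting = 660071 and northing = 2664180.
Only Z-12 satisfies 658523 ≤ easting ≤ 663113 and 2660000 ≤ northing ≤ 2664752.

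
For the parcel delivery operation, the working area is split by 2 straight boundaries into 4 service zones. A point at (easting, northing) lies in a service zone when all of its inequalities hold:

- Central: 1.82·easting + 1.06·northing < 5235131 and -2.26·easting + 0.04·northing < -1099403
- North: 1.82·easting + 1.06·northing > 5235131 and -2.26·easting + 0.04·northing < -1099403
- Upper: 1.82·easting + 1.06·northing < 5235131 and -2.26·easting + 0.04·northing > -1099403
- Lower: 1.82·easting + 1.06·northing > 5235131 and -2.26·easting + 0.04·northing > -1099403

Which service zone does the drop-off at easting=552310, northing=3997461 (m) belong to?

Lower

1.82·552310 + 1.06·3997461 = 5242512.860, which is > 5235131
-2.26·552310 + 0.04·3997461 = -1088322.160, which is > -1099403
This sign pattern matches Lower.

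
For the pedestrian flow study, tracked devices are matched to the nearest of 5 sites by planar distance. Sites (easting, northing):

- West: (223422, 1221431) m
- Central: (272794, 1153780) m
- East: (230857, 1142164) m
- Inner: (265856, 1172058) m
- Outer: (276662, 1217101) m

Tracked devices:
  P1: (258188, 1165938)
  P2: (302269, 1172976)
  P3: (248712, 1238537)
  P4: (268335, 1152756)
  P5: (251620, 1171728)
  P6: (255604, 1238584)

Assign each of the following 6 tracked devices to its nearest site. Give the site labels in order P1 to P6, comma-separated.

Inner, Central, West, Central, Inner, Outer

P1 → Inner (d²=96252624.00)
P2 → Central (d²=1237262041.00)
P3 → West (d²=932199336.00)
P4 → Central (d²=20931257.00)
P5 → Inner (d²=202772596.00)
P6 → Outer (d²=904958653.00)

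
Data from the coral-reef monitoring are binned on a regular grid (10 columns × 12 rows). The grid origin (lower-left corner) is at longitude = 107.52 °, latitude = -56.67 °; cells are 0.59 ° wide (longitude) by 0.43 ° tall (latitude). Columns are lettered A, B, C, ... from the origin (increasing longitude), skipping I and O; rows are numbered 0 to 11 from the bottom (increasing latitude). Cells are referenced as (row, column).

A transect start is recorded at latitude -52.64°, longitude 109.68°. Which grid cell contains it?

(9, D)

Column index: ⌊(109.68 − 107.52) / 0.59⌋ = ⌊3.661⌋ = 3 → column D
Row offset from origin: ⌊(-52.64 − -56.67) / 0.43⌋ = ⌊9.372⌋ = 9 → row 9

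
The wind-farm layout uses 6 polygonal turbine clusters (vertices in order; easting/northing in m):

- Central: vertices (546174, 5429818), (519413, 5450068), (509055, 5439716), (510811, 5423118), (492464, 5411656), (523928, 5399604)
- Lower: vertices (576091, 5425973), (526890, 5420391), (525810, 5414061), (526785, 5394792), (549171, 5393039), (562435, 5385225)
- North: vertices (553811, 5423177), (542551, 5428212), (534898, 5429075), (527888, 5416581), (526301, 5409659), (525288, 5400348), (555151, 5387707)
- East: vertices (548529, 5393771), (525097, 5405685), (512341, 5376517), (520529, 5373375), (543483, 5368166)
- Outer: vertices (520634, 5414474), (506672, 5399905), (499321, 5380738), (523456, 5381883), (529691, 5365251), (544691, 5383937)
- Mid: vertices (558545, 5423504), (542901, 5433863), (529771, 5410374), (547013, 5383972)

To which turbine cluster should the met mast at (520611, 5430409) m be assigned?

Central

Cast a ray rightward from (520611, 5430409). For each polygon, the edges (by vertex number in listed order) whose endpoints lie on opposite sides of northing = 5430409, where each meets that height, and whether that is right or left of the point:
Central: 1–2 at easting≈545393.0 (right), 3–4 at easting≈510039.6 (left) → 1 crossing.
Lower: no edge straddles that height → 0 crossings.
North: no edge straddles that height → 0 crossings.
East: no edge straddles that height → 0 crossings.
Outer: no edge straddles that height → 0 crossings.
Mid: 1–2 at easting≈548117.2 (right), 2–3 at easting≈540970.3 (right) → 2 crossings.
Only Central has an odd count, so the point is inside Central.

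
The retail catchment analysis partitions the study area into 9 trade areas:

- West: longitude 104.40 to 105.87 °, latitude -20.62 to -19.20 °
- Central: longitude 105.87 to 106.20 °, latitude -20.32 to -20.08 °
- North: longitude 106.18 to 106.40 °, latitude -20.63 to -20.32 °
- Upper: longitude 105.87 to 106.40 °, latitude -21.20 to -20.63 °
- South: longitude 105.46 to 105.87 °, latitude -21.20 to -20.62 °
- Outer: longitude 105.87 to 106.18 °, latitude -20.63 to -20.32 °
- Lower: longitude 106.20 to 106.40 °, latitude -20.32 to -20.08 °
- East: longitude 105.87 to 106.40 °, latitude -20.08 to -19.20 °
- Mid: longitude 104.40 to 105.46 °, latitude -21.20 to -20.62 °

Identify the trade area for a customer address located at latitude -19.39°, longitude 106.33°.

East

The point has longitude = 106.33 and latitude = -19.39.
Only East satisfies 105.87 ≤ longitude ≤ 106.40 and -20.08 ≤ latitude ≤ -19.20.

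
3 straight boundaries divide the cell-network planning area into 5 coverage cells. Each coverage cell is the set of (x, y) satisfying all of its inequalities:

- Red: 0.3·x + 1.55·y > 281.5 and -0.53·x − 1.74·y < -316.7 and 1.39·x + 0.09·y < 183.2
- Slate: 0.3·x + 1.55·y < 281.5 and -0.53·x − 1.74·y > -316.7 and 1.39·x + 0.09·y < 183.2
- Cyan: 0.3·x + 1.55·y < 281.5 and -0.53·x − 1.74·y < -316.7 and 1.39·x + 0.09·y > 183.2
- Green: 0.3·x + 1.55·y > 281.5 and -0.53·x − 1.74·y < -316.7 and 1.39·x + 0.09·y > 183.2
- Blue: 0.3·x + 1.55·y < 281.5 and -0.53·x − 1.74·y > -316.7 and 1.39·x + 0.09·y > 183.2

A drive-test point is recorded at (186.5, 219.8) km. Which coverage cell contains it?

Green

0.3·186.5 + 1.55·219.8 = 396.640, which is > 281.5
-0.53·186.5 − 1.74·219.8 = -481.297, which is < -316.7
1.39·186.5 + 0.09·219.8 = 279.017, which is > 183.2
This sign pattern matches Green.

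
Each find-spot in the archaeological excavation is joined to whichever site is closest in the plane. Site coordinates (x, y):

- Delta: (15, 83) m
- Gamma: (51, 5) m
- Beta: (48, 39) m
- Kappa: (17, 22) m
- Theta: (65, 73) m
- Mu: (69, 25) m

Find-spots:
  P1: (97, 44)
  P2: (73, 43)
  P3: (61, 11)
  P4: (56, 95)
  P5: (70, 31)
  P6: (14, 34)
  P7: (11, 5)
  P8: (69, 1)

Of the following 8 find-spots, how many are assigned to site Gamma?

P1 → Mu
P2 → Mu
P3 → Gamma
P4 → Theta
P5 → Mu
P6 → Kappa
P7 → Kappa
P8 → Gamma
2 of the 8 go to Gamma.

2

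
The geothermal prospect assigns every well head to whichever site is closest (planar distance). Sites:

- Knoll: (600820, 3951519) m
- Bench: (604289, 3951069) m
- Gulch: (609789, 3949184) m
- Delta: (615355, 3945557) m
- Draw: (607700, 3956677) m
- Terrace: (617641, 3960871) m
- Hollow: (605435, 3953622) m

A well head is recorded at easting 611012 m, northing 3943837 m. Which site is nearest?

Squared distances to each site:
Knoll: 162889988.000; Bench: 97500553.000; Gulch: 30086138.000; Delta: 21820049.000; Draw: 175834944.000; Terrace: 334100797.000; Hollow: 126849154.000.
Minimum at Delta.

Delta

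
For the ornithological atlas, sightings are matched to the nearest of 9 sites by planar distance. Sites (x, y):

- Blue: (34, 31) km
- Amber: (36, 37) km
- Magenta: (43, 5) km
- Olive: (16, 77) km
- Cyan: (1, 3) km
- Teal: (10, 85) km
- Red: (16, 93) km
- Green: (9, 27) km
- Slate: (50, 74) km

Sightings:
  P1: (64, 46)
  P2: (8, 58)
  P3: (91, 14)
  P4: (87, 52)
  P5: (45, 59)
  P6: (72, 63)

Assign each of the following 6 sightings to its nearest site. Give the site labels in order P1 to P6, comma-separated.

Amber, Olive, Magenta, Slate, Slate, Slate

P1 → Amber (d²=865.00)
P2 → Olive (d²=425.00)
P3 → Magenta (d²=2385.00)
P4 → Slate (d²=1853.00)
P5 → Slate (d²=250.00)
P6 → Slate (d²=605.00)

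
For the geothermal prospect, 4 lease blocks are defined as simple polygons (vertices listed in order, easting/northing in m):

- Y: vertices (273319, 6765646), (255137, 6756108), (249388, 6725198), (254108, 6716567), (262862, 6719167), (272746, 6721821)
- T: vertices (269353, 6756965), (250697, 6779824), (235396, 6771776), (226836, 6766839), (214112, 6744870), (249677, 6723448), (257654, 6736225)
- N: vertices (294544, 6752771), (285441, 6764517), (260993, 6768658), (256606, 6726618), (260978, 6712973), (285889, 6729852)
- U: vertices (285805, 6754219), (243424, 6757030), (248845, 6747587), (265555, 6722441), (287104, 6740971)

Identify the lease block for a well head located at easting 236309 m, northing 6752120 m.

Cast a ray rightward from (236309, 6752120). For each polygon, the edges (by vertex number in listed order) whose endpoints lie on opposite sides of northing = 6752120, where each meets that height, and whether that is right or left of the point:
Y: 2–3 at easting≈254395.3 (right), 6–1 at easting≈273142.2 (right) → 2 crossings.
T: 4–5 at easting≈218311.1 (left), 7–1 at easting≈266620.0 (right) → 1 crossing.
N: 3–4 at easting≈259267.2 (right), 6–1 at easting≈294298.2 (right) → 2 crossings.
U: 2–3 at easting≈246242.7 (right), 5–1 at easting≈286010.8 (right) → 2 crossings.
Only T has an odd count, so the point is inside T.

T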